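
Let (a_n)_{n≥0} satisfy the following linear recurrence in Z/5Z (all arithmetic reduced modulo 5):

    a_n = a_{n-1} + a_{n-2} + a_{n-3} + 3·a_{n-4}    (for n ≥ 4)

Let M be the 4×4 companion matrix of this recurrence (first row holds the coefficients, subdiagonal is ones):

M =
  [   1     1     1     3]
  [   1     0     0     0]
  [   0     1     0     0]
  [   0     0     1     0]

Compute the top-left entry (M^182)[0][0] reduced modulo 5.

(M^182)[0][0] is the top entry after applying M 182 times to the unit state (1, 0, 0, 0). Equivalently it is h_{185} for the auxiliary sequence (h_n) obeying the same recurrence with h_3 = 1 and h_i = 0 for 0 ≤ i < 3:
h_4 = 1·1 + 1·0 + 1·0 + 3·0 = 1
h_5 = 1·1 + 1·1 + 1·0 + 3·0 = 2
h_6 = 1·2 + 1·1 + 1·1 + 3·0 = 4
h_7 = 1·4 + 1·2 + 1·1 + 3·1 = 0
h_8 = 1·0 + 1·4 + 1·2 + 3·1 = 4
h_9 = 1·4 + 1·0 + 1·4 + 3·2 = 4
Continuing the recurrence:
  h_10 = 0;  h_11 = 3;  h_12 = 4;  h_13 = 4;  h_14 = 1;  h_15 = 3
  h_16 = 0;  h_17 = 1;  h_18 = 2;  h_19 = 2;  h_20 = 0;  h_21 = 2
  h_22 = 0;  h_23 = 3;  h_24 = 0;  h_25 = 4;  h_26 = 2;  h_27 = 0
  h_28 = 1;  h_29 = 0;  h_30 = 2;  h_31 = 3;  h_32 = 3;  h_33 = 3
  h_34 = 0;  h_35 = 0;  h_36 = 2;  h_37 = 1;  h_38 = 3;  h_39 = 1
  h_40 = 1;  h_41 = 3;  h_42 = 4;  h_43 = 1;  h_44 = 1;  h_45 = 0
  h_46 = 4;  h_47 = 3;  h_48 = 0;  h_49 = 2;  h_50 = 2;  h_51 = 3
  h_52 = 2;  h_53 = 3;  h_54 = 4;  h_55 = 3;  h_56 = 1;  h_57 = 2
  h_58 = 3;  h_59 = 0;  h_60 = 3;  h_61 = 2;  h_62 = 4;  h_63 = 4
  h_64 = 4;  h_65 = 3;  h_66 = 3;  h_67 = 2;  h_68 = 0;  h_69 = 4
  h_70 = 0;  h_71 = 0;  h_72 = 4;  h_73 = 1;  h_74 = 0;  h_75 = 0
  h_76 = 3;  h_77 = 1;  h_78 = 4;  h_79 = 3;  h_80 = 2;  h_81 = 2
  h_82 = 4;  h_83 = 2;  h_84 = 4;  h_85 = 1;  h_86 = 4;  h_87 = 0
  h_88 = 2;  h_89 = 4;  h_90 = 3;  h_91 = 4;  h_92 = 2;  h_93 = 1
  h_94 = 1;  h_95 = 1;  h_96 = 4;  h_97 = 4;  h_98 = 2;  h_99 = 3
  h_100 = 1;  h_101 = 3;  h_102 = 3;  h_103 = 1;  h_104 = 0;  h_105 = 3
  h_106 = 3;  h_107 = 4;  h_108 = 0;  h_109 = 1;  h_110 = 4;  h_111 = 2
  h_112 = 2;  h_113 = 1;  h_114 = 2;  h_115 = 1;  h_116 = 0;  h_117 = 1
  h_118 = 3;  h_119 = 2;  h_120 = 1;  h_121 = 4;  h_122 = 1;  h_123 = 2
  h_124 = 0;  h_125 = 0;  h_126 = 0;  h_127 = 1;  h_128 = 1;  h_129 = 2
  h_130 = 4;  h_131 = 0;  h_132 = 4;  h_133 = 4;  h_134 = 0;  h_135 = 3
  h_136 = 4;  h_137 = 4;  h_138 = 1;  h_139 = 3;  h_140 = 0;  h_141 = 1
  h_142 = 2;  h_143 = 2;  h_144 = 0;  h_145 = 2;  h_146 = 0;  h_147 = 3
  h_148 = 0;  h_149 = 4;  h_150 = 2;  h_151 = 0;  h_152 = 1;  h_153 = 0
  h_154 = 2;  h_155 = 3;  h_156 = 3;  h_157 = 3;  h_158 = 0;  h_159 = 0
  h_160 = 2;  h_161 = 1;  h_162 = 3;  h_163 = 1;  h_164 = 1;  h_165 = 3
  h_166 = 4;  h_167 = 1;  h_168 = 1;  h_169 = 0;  h_170 = 4;  h_171 = 3
  h_172 = 0;  h_173 = 2;  h_174 = 2;  h_175 = 3;  h_176 = 2;  h_177 = 3
  h_178 = 4;  h_179 = 3;  h_180 = 1;  h_181 = 2;  h_182 = 3;  h_183 = 0
h_184 = 1·0 + 1·3 + 1·2 + 3·1 = 3
h_185 = 1·3 + 1·0 + 1·3 + 3·2 = 2

2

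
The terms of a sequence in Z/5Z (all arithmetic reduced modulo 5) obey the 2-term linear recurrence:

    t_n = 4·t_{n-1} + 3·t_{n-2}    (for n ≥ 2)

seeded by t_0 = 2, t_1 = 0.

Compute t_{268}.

4

t_2 = 4·0 + 3·2 = 1
t_3 = 4·1 + 3·0 = 4
t_4 = 4·4 + 3·1 = 4
t_5 = 4·4 + 3·4 = 3
t_6 = 4·3 + 3·4 = 4
t_7 = 4·4 + 3·3 = 0
t_8 = 4·0 + 3·4 = 2
t_9 = 4·2 + 3·0 = 3
t_10 = 4·3 + 3·2 = 3
t_11 = 4·3 + 3·3 = 1
t_12 = 4·1 + 3·3 = 3
t_13 = 4·3 + 3·1 = 0
t_14 = 4·0 + 3·3 = 4
t_15 = 4·4 + 3·0 = 1
t_16 = 4·1 + 3·4 = 1
t_17 = 4·1 + 3·1 = 2
t_18 = 4·2 + 3·1 = 1
t_19 = 4·1 + 3·2 = 0
t_20 = 4·0 + 3·1 = 3
t_21 = 4·3 + 3·0 = 2
t_22 = 4·2 + 3·3 = 2
t_23 = 4·2 + 3·2 = 4
t_24 = 4·4 + 3·2 = 2
t_25 = 4·2 + 3·4 = 0
(t_24, t_25) = (2, 0) = (t_0, t_1), so the sequence has period 24.
268 ≡ 4 (mod 24), hence t_268 = t_4 = 4.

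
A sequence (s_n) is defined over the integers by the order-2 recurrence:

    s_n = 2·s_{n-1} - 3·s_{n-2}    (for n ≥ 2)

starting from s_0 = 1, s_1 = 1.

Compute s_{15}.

-725

s_2 = 2·1 + -3·1 = -1
s_3 = 2·-1 + -3·1 = -5
s_4 = 2·-5 + -3·-1 = -7
s_5 = 2·-7 + -3·-5 = 1
s_6 = 2·1 + -3·-7 = 23
s_7 = 2·23 + -3·1 = 43
s_8 = 2·43 + -3·23 = 17
s_9 = 2·17 + -3·43 = -95
s_10 = 2·-95 + -3·17 = -241
s_11 = 2·-241 + -3·-95 = -197
s_12 = 2·-197 + -3·-241 = 329
s_13 = 2·329 + -3·-197 = 1249
s_14 = 2·1249 + -3·329 = 1511
s_15 = 2·1511 + -3·1249 = -725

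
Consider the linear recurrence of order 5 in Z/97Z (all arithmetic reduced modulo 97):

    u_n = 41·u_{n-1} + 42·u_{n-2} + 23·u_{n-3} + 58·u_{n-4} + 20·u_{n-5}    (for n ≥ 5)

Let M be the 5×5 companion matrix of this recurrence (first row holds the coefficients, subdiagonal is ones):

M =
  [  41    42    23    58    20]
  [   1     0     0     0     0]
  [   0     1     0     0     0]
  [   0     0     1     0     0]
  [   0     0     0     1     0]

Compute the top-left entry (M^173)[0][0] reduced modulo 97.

(M^173)[0][0] is the top entry after applying M 173 times to the unit state (1, 0, 0, 0, 0). Equivalently it is h_{177} for the auxiliary sequence (h_n) obeying the same recurrence with h_4 = 1 and h_i = 0 for 0 ≤ i < 4:
h_5 = 41·1 + 42·0 + 23·0 + 58·0 + 20·0 = 41
h_6 = 41·41 + 42·1 + 23·0 + 58·0 + 20·0 = 74
h_7 = 41·74 + 42·41 + 23·1 + 58·0 + 20·0 = 26
h_8 = 41·26 + 42·74 + 23·41 + 58·1 + 20·0 = 34
h_9 = 41·34 + 42·26 + 23·74 + 58·41 + 20·1 = 87
h_10 = 41·87 + 42·34 + 23·26 + 58·74 + 20·41 = 35
Continuing the recurrence:
  h_11 = 32;  h_12 = 0;  h_13 = 18;  h_14 = 6;  h_15 = 66;  h_16 = 35
  h_17 = 54;  h_18 = 90;  h_19 = 41;  h_20 = 62;  h_21 = 78;  h_22 = 47
  h_23 = 40;  h_24 = 27;  h_25 = 29;  h_26 = 60;  h_27 = 90;  h_28 = 28
  h_29 = 91;  h_30 = 76;  h_31 = 34;  h_32 = 15;  h_33 = 26;  h_34 = 73
  h_35 = 65;  h_36 = 22;  h_37 = 38;  h_38 = 1;  h_39 = 1;  h_40 = 41
  h_41 = 25;  h_42 = 96;  h_43 = 90;  h_44 = 25;  h_45 = 68;  h_46 = 45
  h_47 = 0;  h_48 = 11;  h_49 = 13;  h_50 = 18;  h_51 = 12;  h_52 = 51
  h_53 = 6;  h_54 = 88;  h_55 = 75;  h_56 = 19;  h_57 = 46;  h_58 = 30
  h_59 = 9;  h_60 = 51;  h_61 = 96;  h_62 = 21;  h_63 = 10;  h_64 = 42
  h_65 = 95;  h_66 = 6;  h_67 = 91;  h_68 = 74;  h_69 = 55;  h_70 = 4
  h_71 = 68;  h_72 = 51;  h_73 = 9;  h_74 = 72;  h_75 = 88;  h_76 = 2
  h_77 = 89;  h_78 = 25;  h_79 = 4;  h_80 = 93;  h_81 = 58;  h_82 = 3
  h_83 = 95;  h_84 = 62;  h_85 = 88;  h_86 = 31;  h_87 = 32;  h_88 = 46
  h_89 = 5;  h_90 = 29;  h_91 = 83;  h_92 = 90;  h_93 = 32;  h_94 = 53
  h_95 = 20;  h_96 = 89;  h_97 = 52;  h_98 = 53;  h_99 = 88;  h_100 = 79
  h_101 = 49;  h_102 = 19;  h_103 = 51;  h_104 = 76;  h_105 = 29;  h_106 = 70
  h_107 = 56;  h_108 = 79;  h_109 = 24;  h_110 = 45;  h_111 = 6;  h_112 = 48
  h_113 = 19;  h_114 = 9;  h_115 = 27;  h_116 = 73;  h_117 = 91;  h_118 = 75
  h_119 = 40;  h_120 = 17;  h_121 = 73;  h_122 = 30;  h_123 = 68;  h_124 = 44
  h_125 = 30;  h_126 = 82;  h_127 = 90;  h_128 = 96;  h_129 = 0;  h_130 = 12
  h_131 = 54;  h_132 = 95;  h_133 = 17;  h_134 = 29;  h_135 = 88;  h_136 = 70
  h_137 = 31;  h_138 = 12;  h_139 = 67;  h_140 = 84;  h_141 = 32;  h_142 = 34
  h_143 = 66;  h_144 = 24;  h_145 = 23;  h_146 = 67;  h_147 = 43;  h_148 = 58
  h_149 = 70;  h_150 = 68;  h_151 = 32;  h_152 = 11;  h_153 = 43;  h_154 = 60
  h_155 = 72;  h_156 = 76;  h_157 = 49;  h_158 = 42;  h_159 = 40;  h_160 = 0
  h_161 = 24;  h_162 = 82;  h_163 = 61;  h_164 = 22;  h_165 = 49;  h_166 = 66
  h_167 = 69;  h_168 = 9;  h_169 = 16;  h_170 = 57;  h_171 = 2;  h_172 = 90
  h_173 = 82;  h_174 = 47;  h_175 = 64
h_176 = 41·64 + 42·47 + 23·82 + 58·90 + 20·2 = 7
h_177 = 41·7 + 42·64 + 23·47 + 58·82 + 20·90 = 39

39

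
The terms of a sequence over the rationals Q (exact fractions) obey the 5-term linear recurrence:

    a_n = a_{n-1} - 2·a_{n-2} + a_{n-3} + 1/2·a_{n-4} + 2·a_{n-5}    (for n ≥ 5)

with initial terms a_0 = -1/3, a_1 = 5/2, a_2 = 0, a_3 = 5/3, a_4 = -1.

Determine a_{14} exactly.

-3273/16

a_5 = 1·-1 + -2·5/3 + 1·0 + 1/2·5/2 + 2·-1/3 = -15/4
a_6 = 1·-15/4 + -2·-1 + 1·5/3 + 1/2·0 + 2·5/2 = 59/12
a_7 = 1·59/12 + -2·-15/4 + 1·-1 + 1/2·5/3 + 2·0 = 49/4
a_8 = 1·49/4 + -2·59/12 + 1·-15/4 + 1/2·-1 + 2·5/3 = 3/2
a_9 = 1·3/2 + -2·49/4 + 1·59/12 + 1/2·-15/4 + 2·-1 = -527/24
a_10 = 1·-527/24 + -2·3/2 + 1·49/4 + 1/2·59/12 + 2·-15/4 = -71/4
a_11 = 1·-71/4 + -2·-527/24 + 1·3/2 + 1/2·49/4 + 2·59/12 = 349/8
a_12 = 1·349/8 + -2·-71/4 + 1·-527/24 + 1/2·3/2 + 2·49/4 = 989/12
a_13 = 1·989/12 + -2·349/8 + 1·-71/4 + 1/2·-527/24 + 2·3/2 = -489/16
a_14 = 1·-489/16 + -2·989/12 + 1·349/8 + 1/2·-71/4 + 2·-527/24 = -3273/16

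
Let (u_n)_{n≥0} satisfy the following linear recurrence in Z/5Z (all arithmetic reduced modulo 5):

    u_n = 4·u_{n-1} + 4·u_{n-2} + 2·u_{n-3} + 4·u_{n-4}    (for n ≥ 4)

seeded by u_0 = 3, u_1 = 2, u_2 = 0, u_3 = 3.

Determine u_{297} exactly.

1

u_4 = 4·3 + 4·0 + 2·2 + 4·3 = 3
u_5 = 4·3 + 4·3 + 2·0 + 4·2 = 2
u_6 = 4·2 + 4·3 + 2·3 + 4·0 = 1
u_7 = 4·1 + 4·2 + 2·3 + 4·3 = 0
u_8 = 4·0 + 4·1 + 2·2 + 4·3 = 0
u_9 = 4·0 + 4·0 + 2·1 + 4·2 = 0
u_10 = 4·0 + 4·0 + 2·0 + 4·1 = 4
u_11 = 4·4 + 4·0 + 2·0 + 4·0 = 1
u_12 = 4·1 + 4·4 + 2·0 + 4·0 = 0
u_13 = 4·0 + 4·1 + 2·4 + 4·0 = 2
u_14 = 4·2 + 4·0 + 2·1 + 4·4 = 1
u_15 = 4·1 + 4·2 + 2·0 + 4·1 = 1
u_16 = 4·1 + 4·1 + 2·2 + 4·0 = 2
u_17 = 4·2 + 4·1 + 2·1 + 4·2 = 2
u_18 = 4·2 + 4·2 + 2·1 + 4·1 = 2
u_19 = 4·2 + 4·2 + 2·2 + 4·1 = 4
u_20 = 4·4 + 4·2 + 2·2 + 4·2 = 1
u_21 = 4·1 + 4·4 + 2·2 + 4·2 = 2
u_22 = 4·2 + 4·1 + 2·4 + 4·2 = 3
u_23 = 4·3 + 4·2 + 2·1 + 4·4 = 3
u_24 = 4·3 + 4·3 + 2·2 + 4·1 = 2
u_25 = 4·2 + 4·3 + 2·3 + 4·2 = 4
u_26 = 4·4 + 4·2 + 2·3 + 4·3 = 2
u_27 = 4·2 + 4·4 + 2·2 + 4·3 = 0
u_28 = 4·0 + 4·2 + 2·4 + 4·2 = 4
u_29 = 4·4 + 4·0 + 2·2 + 4·4 = 1
u_30 = 4·1 + 4·4 + 2·0 + 4·2 = 3
u_31 = 4·3 + 4·1 + 2·4 + 4·0 = 4
u_32 = 4·4 + 4·3 + 2·1 + 4·4 = 1
u_33 = 4·1 + 4·4 + 2·3 + 4·1 = 0
u_34 = 4·0 + 4·1 + 2·4 + 4·3 = 4
u_35 = 4·4 + 4·0 + 2·1 + 4·4 = 4
u_36 = 4·4 + 4·4 + 2·0 + 4·1 = 1
u_37 = 4·1 + 4·4 + 2·4 + 4·0 = 3
u_38 = 4·3 + 4·1 + 2·4 + 4·4 = 0
u_39 = 4·0 + 4·3 + 2·1 + 4·4 = 0
u_40 = 4·0 + 4·0 + 2·3 + 4·1 = 0
u_41 = 4·0 + 4·0 + 2·0 + 4·3 = 2
u_42 = 4·2 + 4·0 + 2·0 + 4·0 = 3
u_43 = 4·3 + 4·2 + 2·0 + 4·0 = 0
u_44 = 4·0 + 4·3 + 2·2 + 4·0 = 1
u_45 = 4·1 + 4·0 + 2·3 + 4·2 = 3
u_46 = 4·3 + 4·1 + 2·0 + 4·3 = 3
u_47 = 4·3 + 4·3 + 2·1 + 4·0 = 1
u_48 = 4·1 + 4·3 + 2·3 + 4·1 = 1
u_49 = 4·1 + 4·1 + 2·3 + 4·3 = 1
u_50 = 4·1 + 4·1 + 2·1 + 4·3 = 2
u_51 = 4·2 + 4·1 + 2·1 + 4·1 = 3
u_52 = 4·3 + 4·2 + 2·1 + 4·1 = 1
u_53 = 4·1 + 4·3 + 2·2 + 4·1 = 4
u_54 = 4·4 + 4·1 + 2·3 + 4·2 = 4
u_55 = 4·4 + 4·4 + 2·1 + 4·3 = 1
u_56 = 4·1 + 4·4 + 2·4 + 4·1 = 2
u_57 = 4·2 + 4·1 + 2·4 + 4·4 = 1
u_58 = 4·1 + 4·2 + 2·1 + 4·4 = 0
u_59 = 4·0 + 4·1 + 2·2 + 4·1 = 2
u_60 = 4·2 + 4·0 + 2·1 + 4·2 = 3
u_61 = 4·3 + 4·2 + 2·0 + 4·1 = 4
u_62 = 4·4 + 4·3 + 2·2 + 4·0 = 2
u_63 = 4·2 + 4·4 + 2·3 + 4·2 = 3
u_64 = 4·3 + 4·2 + 2·4 + 4·3 = 0
u_65 = 4·0 + 4·3 + 2·2 + 4·4 = 2
u_66 = 4·2 + 4·0 + 2·3 + 4·2 = 2
u_67 = 4·2 + 4·2 + 2·0 + 4·3 = 3
u_68 = 4·3 + 4·2 + 2·2 + 4·0 = 4
u_69 = 4·4 + 4·3 + 2·2 + 4·2 = 0
u_70 = 4·0 + 4·4 + 2·3 + 4·2 = 0
u_71 = 4·0 + 4·0 + 2·4 + 4·3 = 0
u_72 = 4·0 + 4·0 + 2·0 + 4·4 = 1
u_73 = 4·1 + 4·0 + 2·0 + 4·0 = 4
u_74 = 4·4 + 4·1 + 2·0 + 4·0 = 0
u_75 = 4·0 + 4·4 + 2·1 + 4·0 = 3
u_76 = 4·3 + 4·0 + 2·4 + 4·1 = 4
u_77 = 4·4 + 4·3 + 2·0 + 4·4 = 4
u_78 = 4·4 + 4·4 + 2·3 + 4·0 = 3
u_79 = 4·3 + 4·4 + 2·4 + 4·3 = 3
u_80 = 4·3 + 4·3 + 2·4 + 4·4 = 3
u_81 = 4·3 + 4·3 + 2·3 + 4·4 = 1
u_82 = 4·1 + 4·3 + 2·3 + 4·3 = 4
u_83 = 4·4 + 4·1 + 2·3 + 4·3 = 3
u_84 = 4·3 + 4·4 + 2·1 + 4·3 = 2
u_85 = 4·2 + 4·3 + 2·4 + 4·1 = 2
u_86 = 4·2 + 4·2 + 2·3 + 4·4 = 3
u_87 = 4·3 + 4·2 + 2·2 + 4·3 = 1
u_88 = 4·1 + 4·3 + 2·2 + 4·2 = 3
u_89 = 4·3 + 4·1 + 2·3 + 4·2 = 0
u_90 = 4·0 + 4·3 + 2·1 + 4·3 = 1
u_91 = 4·1 + 4·0 + 2·3 + 4·1 = 4
u_92 = 4·4 + 4·1 + 2·0 + 4·3 = 2
u_93 = 4·2 + 4·4 + 2·1 + 4·0 = 1
u_94 = 4·1 + 4·2 + 2·4 + 4·1 = 4
u_95 = 4·4 + 4·1 + 2·2 + 4·4 = 0
u_96 = 4·0 + 4·4 + 2·1 + 4·2 = 1
u_97 = 4·1 + 4·0 + 2·4 + 4·1 = 1
u_98 = 4·1 + 4·1 + 2·0 + 4·4 = 4
u_99 = 4·4 + 4·1 + 2·1 + 4·0 = 2
u_100 = 4·2 + 4·4 + 2·1 + 4·1 = 0
u_101 = 4·0 + 4·2 + 2·4 + 4·1 = 0
u_102 = 4·0 + 4·0 + 2·2 + 4·4 = 0
u_103 = 4·0 + 4·0 + 2·0 + 4·2 = 3
u_104 = 4·3 + 4·0 + 2·0 + 4·0 = 2
u_105 = 4·2 + 4·3 + 2·0 + 4·0 = 0
u_106 = 4·0 + 4·2 + 2·3 + 4·0 = 4
u_107 = 4·4 + 4·0 + 2·2 + 4·3 = 2
u_108 = 4·2 + 4·4 + 2·0 + 4·2 = 2
u_109 = 4·2 + 4·2 + 2·4 + 4·0 = 4
u_110 = 4·4 + 4·2 + 2·2 + 4·4 = 4
u_111 = 4·4 + 4·4 + 2·2 + 4·2 = 4
u_112 = 4·4 + 4·4 + 2·4 + 4·2 = 3
u_113 = 4·3 + 4·4 + 2·4 + 4·4 = 2
u_114 = 4·2 + 4·3 + 2·4 + 4·4 = 4
u_115 = 4·4 + 4·2 + 2·3 + 4·4 = 1
u_116 = 4·1 + 4·4 + 2·2 + 4·3 = 1
u_117 = 4·1 + 4·1 + 2·4 + 4·2 = 4
u_118 = 4·4 + 4·1 + 2·1 + 4·4 = 3
u_119 = 4·3 + 4·4 + 2·1 + 4·1 = 4
u_120 = 4·4 + 4·3 + 2·4 + 4·1 = 0
u_121 = 4·0 + 4·4 + 2·3 + 4·4 = 3
u_122 = 4·3 + 4·0 + 2·4 + 4·3 = 2
u_123 = 4·2 + 4·3 + 2·0 + 4·4 = 1
u_124 = 4·1 + 4·2 + 2·3 + 4·0 = 3
u_125 = 4·3 + 4·1 + 2·2 + 4·3 = 2
u_126 = 4·2 + 4·3 + 2·1 + 4·2 = 0
u_127 = 4·0 + 4·2 + 2·3 + 4·1 = 3
(u_124, u_125, u_126, u_127) = (3, 2, 0, 3) = (u_0, u_1, u_2, u_3), so the sequence has period 124.
297 ≡ 49 (mod 124), hence u_297 = u_49 = 1.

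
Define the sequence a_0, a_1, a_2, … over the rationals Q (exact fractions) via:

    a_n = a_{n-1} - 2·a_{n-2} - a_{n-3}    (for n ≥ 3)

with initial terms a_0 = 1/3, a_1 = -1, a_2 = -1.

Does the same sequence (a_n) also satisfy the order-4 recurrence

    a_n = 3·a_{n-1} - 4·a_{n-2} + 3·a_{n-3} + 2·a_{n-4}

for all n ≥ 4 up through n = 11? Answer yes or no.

yes

Terms a_0..a_11: 1/3, -1, -1, 2/3, 11/3, 10/3, -14/3, -15, -9, 77/3, 176/3, 49/3
n=4: candidate gives 11/3, actual a_4 = 11/3 ✓
n=5: candidate gives 10/3, actual a_5 = 10/3 ✓
n=6: candidate gives -14/3, actual a_6 = -14/3 ✓
n=7: candidate gives -15, actual a_7 = -15 ✓
n=8: candidate gives -9, actual a_8 = -9 ✓
n=9: candidate gives 77/3, actual a_9 = 77/3 ✓
n=10: candidate gives 176/3, actual a_10 = 176/3 ✓
n=11: candidate gives 49/3, actual a_11 = 49/3 ✓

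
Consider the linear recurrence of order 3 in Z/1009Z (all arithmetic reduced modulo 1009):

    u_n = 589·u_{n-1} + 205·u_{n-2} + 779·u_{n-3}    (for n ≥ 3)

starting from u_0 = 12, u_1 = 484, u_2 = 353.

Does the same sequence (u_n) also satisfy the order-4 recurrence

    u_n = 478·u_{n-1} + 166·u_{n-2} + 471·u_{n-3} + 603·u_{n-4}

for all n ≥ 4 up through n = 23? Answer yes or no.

no

Terms u_0..u_23: 12, 484, 353, 668, 338, 564, 641, 730, 812, 204, 663, 380, 25, 675, 492, 651, 115, 247, 157, 623, 271, 992, 125, 747
n=4: candidate gives 639, actual u_4 = 338 ✗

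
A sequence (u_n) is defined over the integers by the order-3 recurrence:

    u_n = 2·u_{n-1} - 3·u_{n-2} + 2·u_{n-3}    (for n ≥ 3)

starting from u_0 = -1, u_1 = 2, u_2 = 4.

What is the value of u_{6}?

u_3 = 2·4 + -3·2 + 2·-1 = 0
u_4 = 2·0 + -3·4 + 2·2 = -8
u_5 = 2·-8 + -3·0 + 2·4 = -8
u_6 = 2·-8 + -3·-8 + 2·0 = 8

8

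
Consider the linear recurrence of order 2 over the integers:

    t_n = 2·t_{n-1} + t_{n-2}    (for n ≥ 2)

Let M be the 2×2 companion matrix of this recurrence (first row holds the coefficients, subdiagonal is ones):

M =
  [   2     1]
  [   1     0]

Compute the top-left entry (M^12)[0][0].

(M^12)[0][0] is the top entry after applying M 12 times to the unit state (1, 0). Equivalently it is h_{13} for the auxiliary sequence (h_n) obeying the same recurrence with h_1 = 1 and h_i = 0 for 0 ≤ i < 1:
h_2 = 2·1 + 1·0 = 2
h_3 = 2·2 + 1·1 = 5
h_4 = 2·5 + 1·2 = 12
h_5 = 2·12 + 1·5 = 29
h_6 = 2·29 + 1·12 = 70
h_7 = 2·70 + 1·29 = 169
h_8 = 2·169 + 1·70 = 408
h_9 = 2·408 + 1·169 = 985
h_10 = 2·985 + 1·408 = 2378
h_11 = 2·2378 + 1·985 = 5741
h_12 = 2·5741 + 1·2378 = 13860
h_13 = 2·13860 + 1·5741 = 33461

33461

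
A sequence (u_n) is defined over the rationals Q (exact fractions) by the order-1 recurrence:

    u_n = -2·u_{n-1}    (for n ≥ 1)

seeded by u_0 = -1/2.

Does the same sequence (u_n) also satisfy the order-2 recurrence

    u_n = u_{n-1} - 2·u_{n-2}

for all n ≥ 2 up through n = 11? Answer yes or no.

no

Terms u_0..u_11: -1/2, 1, -2, 4, -8, 16, -32, 64, -128, 256, -512, 1024
n=2: candidate gives 2, actual u_2 = -2 ✗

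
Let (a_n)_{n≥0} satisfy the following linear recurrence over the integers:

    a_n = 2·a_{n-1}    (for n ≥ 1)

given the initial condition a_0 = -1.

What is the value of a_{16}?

a_1 = 2·-1 = -2
a_2 = 2·-2 = -4
a_3 = 2·-4 = -8
a_4 = 2·-8 = -16
a_5 = 2·-16 = -32
a_6 = 2·-32 = -64
a_7 = 2·-64 = -128
a_8 = 2·-128 = -256
a_9 = 2·-256 = -512
a_10 = 2·-512 = -1024
a_11 = 2·-1024 = -2048
a_12 = 2·-2048 = -4096
a_13 = 2·-4096 = -8192
a_14 = 2·-8192 = -16384
a_15 = 2·-16384 = -32768
a_16 = 2·-32768 = -65536

-65536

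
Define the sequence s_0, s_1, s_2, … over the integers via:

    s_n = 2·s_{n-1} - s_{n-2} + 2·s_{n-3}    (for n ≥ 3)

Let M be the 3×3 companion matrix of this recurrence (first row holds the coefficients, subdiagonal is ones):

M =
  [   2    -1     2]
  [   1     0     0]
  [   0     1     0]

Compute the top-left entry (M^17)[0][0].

104858

(M^17)[0][0] is the top entry after applying M 17 times to the unit state (1, 0, 0). Equivalently it is h_{19} for the auxiliary sequence (h_n) obeying the same recurrence with h_2 = 1 and h_i = 0 for 0 ≤ i < 2:
h_3 = 2·1 + -1·0 + 2·0 = 2
h_4 = 2·2 + -1·1 + 2·0 = 3
h_5 = 2·3 + -1·2 + 2·1 = 6
h_6 = 2·6 + -1·3 + 2·2 = 13
h_7 = 2·13 + -1·6 + 2·3 = 26
h_8 = 2·26 + -1·13 + 2·6 = 51
h_9 = 2·51 + -1·26 + 2·13 = 102
h_10 = 2·102 + -1·51 + 2·26 = 205
h_11 = 2·205 + -1·102 + 2·51 = 410
h_12 = 2·410 + -1·205 + 2·102 = 819
h_13 = 2·819 + -1·410 + 2·205 = 1638
h_14 = 2·1638 + -1·819 + 2·410 = 3277
h_15 = 2·3277 + -1·1638 + 2·819 = 6554
h_16 = 2·6554 + -1·3277 + 2·1638 = 13107
h_17 = 2·13107 + -1·6554 + 2·3277 = 26214
h_18 = 2·26214 + -1·13107 + 2·6554 = 52429
h_19 = 2·52429 + -1·26214 + 2·13107 = 104858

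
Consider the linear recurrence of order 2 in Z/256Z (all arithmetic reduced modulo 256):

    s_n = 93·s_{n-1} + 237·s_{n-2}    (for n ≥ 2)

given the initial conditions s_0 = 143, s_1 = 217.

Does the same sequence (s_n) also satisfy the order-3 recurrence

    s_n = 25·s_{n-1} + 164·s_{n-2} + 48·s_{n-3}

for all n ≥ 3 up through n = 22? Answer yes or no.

no

Terms s_0..s_22: 143, 217, 56, 61, 1, 214, 171, 61, 120, 17, 69, 206, 183, 49, 56, 181, 153, 38, 115, 245, 120, 105, 61
n=3: candidate gives 76, actual s_3 = 61 ✗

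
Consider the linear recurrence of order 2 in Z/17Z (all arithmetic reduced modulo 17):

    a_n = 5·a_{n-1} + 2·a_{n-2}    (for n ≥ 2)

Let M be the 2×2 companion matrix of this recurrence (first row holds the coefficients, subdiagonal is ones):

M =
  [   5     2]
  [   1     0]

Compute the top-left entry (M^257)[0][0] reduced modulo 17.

5

(M^257)[0][0] is the top entry after applying M 257 times to the unit state (1, 0). Equivalently it is h_{258} for the auxiliary sequence (h_n) obeying the same recurrence with h_1 = 1 and h_i = 0 for 0 ≤ i < 1:
h_2 = 5·1 + 2·0 = 5
h_3 = 5·5 + 2·1 = 10
h_4 = 5·10 + 2·5 = 9
h_5 = 5·9 + 2·10 = 14
h_6 = 5·14 + 2·9 = 3
h_7 = 5·3 + 2·14 = 9
h_8 = 5·9 + 2·3 = 0
h_9 = 5·0 + 2·9 = 1
(h_8, h_9) = (0, 1) = (h_0, h_1), so the sequence has period 8.
258 ≡ 2 (mod 8), hence h_258 = h_2 = 5.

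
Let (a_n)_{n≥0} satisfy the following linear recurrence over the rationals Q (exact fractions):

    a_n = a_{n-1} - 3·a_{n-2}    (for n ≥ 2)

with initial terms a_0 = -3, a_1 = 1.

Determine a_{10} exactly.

a_2 = 1·1 + -3·-3 = 10
a_3 = 1·10 + -3·1 = 7
a_4 = 1·7 + -3·10 = -23
a_5 = 1·-23 + -3·7 = -44
a_6 = 1·-44 + -3·-23 = 25
a_7 = 1·25 + -3·-44 = 157
a_8 = 1·157 + -3·25 = 82
a_9 = 1·82 + -3·157 = -389
a_10 = 1·-389 + -3·82 = -635

-635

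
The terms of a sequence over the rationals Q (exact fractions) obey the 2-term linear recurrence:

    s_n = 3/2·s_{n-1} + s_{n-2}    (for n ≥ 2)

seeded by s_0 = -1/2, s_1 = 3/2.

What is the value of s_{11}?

2097153/2048

s_2 = 3/2·3/2 + 1·-1/2 = 7/4
s_3 = 3/2·7/4 + 1·3/2 = 33/8
s_4 = 3/2·33/8 + 1·7/4 = 127/16
s_5 = 3/2·127/16 + 1·33/8 = 513/32
s_6 = 3/2·513/32 + 1·127/16 = 2047/64
s_7 = 3/2·2047/64 + 1·513/32 = 8193/128
s_8 = 3/2·8193/128 + 1·2047/64 = 32767/256
s_9 = 3/2·32767/256 + 1·8193/128 = 131073/512
s_10 = 3/2·131073/512 + 1·32767/256 = 524287/1024
s_11 = 3/2·524287/1024 + 1·131073/512 = 2097153/2048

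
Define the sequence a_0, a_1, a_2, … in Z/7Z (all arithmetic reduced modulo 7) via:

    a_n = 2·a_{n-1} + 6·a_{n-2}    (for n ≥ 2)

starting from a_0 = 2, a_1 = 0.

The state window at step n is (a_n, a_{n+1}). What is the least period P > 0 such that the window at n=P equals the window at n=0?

n=0: window = (2, 0)
n=1: window = (0, 5)
n=2: window = (5, 3)
n=3: window = (3, 1)
n=4: window = (1, 6)
n=5: window = (6, 4)
n=6: window = (4, 2)
n=7: window = (2, 0)
window at n=7 equals window at n=0 → period = 7

7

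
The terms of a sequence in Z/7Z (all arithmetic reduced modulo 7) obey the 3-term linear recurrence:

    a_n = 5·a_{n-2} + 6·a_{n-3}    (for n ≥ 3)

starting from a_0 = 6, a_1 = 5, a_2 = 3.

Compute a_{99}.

4

a_3 = 0·3 + 5·5 + 6·6 = 5
a_4 = 0·5 + 5·3 + 6·5 = 3
a_5 = 0·3 + 5·5 + 6·3 = 1
a_6 = 0·1 + 5·3 + 6·5 = 3
a_7 = 0·3 + 5·1 + 6·3 = 2
a_8 = 0·2 + 5·3 + 6·1 = 0
a_9 = 0·0 + 5·2 + 6·3 = 0
a_10 = 0·0 + 5·0 + 6·2 = 5
a_11 = 0·5 + 5·0 + 6·0 = 0
a_12 = 0·0 + 5·5 + 6·0 = 4
a_13 = 0·4 + 5·0 + 6·5 = 2
a_14 = 0·2 + 5·4 + 6·0 = 6
a_15 = 0·6 + 5·2 + 6·4 = 6
a_16 = 0·6 + 5·6 + 6·2 = 0
a_17 = 0·0 + 5·6 + 6·6 = 3
a_18 = 0·3 + 5·0 + 6·6 = 1
a_19 = 0·1 + 5·3 + 6·0 = 1
a_20 = 0·1 + 5·1 + 6·3 = 2
a_21 = 0·2 + 5·1 + 6·1 = 4
a_22 = 0·4 + 5·2 + 6·1 = 2
a_23 = 0·2 + 5·4 + 6·2 = 4
a_24 = 0·4 + 5·2 + 6·4 = 6
a_25 = 0·6 + 5·4 + 6·2 = 4
a_26 = 0·4 + 5·6 + 6·4 = 5
a_27 = 0·5 + 5·4 + 6·6 = 0
a_28 = 0·0 + 5·5 + 6·4 = 0
a_29 = 0·0 + 5·0 + 6·5 = 2
a_30 = 0·2 + 5·0 + 6·0 = 0
a_31 = 0·0 + 5·2 + 6·0 = 3
a_32 = 0·3 + 5·0 + 6·2 = 5
a_33 = 0·5 + 5·3 + 6·0 = 1
a_34 = 0·1 + 5·5 + 6·3 = 1
a_35 = 0·1 + 5·1 + 6·5 = 0
a_36 = 0·0 + 5·1 + 6·1 = 4
a_37 = 0·4 + 5·0 + 6·1 = 6
a_38 = 0·6 + 5·4 + 6·0 = 6
a_39 = 0·6 + 5·6 + 6·4 = 5
a_40 = 0·5 + 5·6 + 6·6 = 3
(a_38, a_39, a_40) = (6, 5, 3) = (a_0, a_1, a_2), so the sequence has period 38.
99 ≡ 23 (mod 38), hence a_99 = a_23 = 4.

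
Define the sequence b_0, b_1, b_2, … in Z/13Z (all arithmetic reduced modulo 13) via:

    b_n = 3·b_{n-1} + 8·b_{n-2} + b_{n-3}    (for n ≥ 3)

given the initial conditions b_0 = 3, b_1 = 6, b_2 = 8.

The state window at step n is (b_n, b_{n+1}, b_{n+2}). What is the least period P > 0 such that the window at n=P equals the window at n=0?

61

n=0: window = (3, 6, 8)
n=1: window = (6, 8, 10)
n=2: window = (8, 10, 9)
n=3: window = (10, 9, 11)
n=4: window = (9, 11, 11)
n=5: window = (11, 11, 0)
n=6: window = (11, 0, 8)
n=7: window = (0, 8, 9)
n=8: window = (8, 9, 0)
n=9: window = (9, 0, 2)
n=10: window = (0, 2, 2)
n=11: window = (2, 2, 9)
n=12: window = (2, 9, 6)
n=13: window = (9, 6, 1)
n=14: window = (6, 1, 8)
n=15: window = (1, 8, 12)
n=16: window = (8, 12, 10)
n=17: window = (12, 10, 4)
n=18: window = (10, 4, 0)
n=19: window = (4, 0, 3)
n=20: window = (0, 3, 0)
n=21: window = (3, 0, 11)
n=22: window = (0, 11, 10)
n=23: window = (11, 10, 1)
n=24: window = (10, 1, 3)
n=25: window = (1, 3, 1)
n=26: window = (3, 1, 2)
n=27: window = (1, 2, 4)
n=28: window = (2, 4, 3)
n=29: window = (4, 3, 4)
n=30: window = (3, 4, 1)
n=31: window = (4, 1, 12)
n=32: window = (1, 12, 9)
n=33: window = (12, 9, 7)
n=34: window = (9, 7, 1)
n=35: window = (7, 1, 3)
n=36: window = (1, 3, 11)
n=37: window = (3, 11, 6)
n=38: window = (11, 6, 5)
n=39: window = (6, 5, 9)
n=40: window = (5, 9, 8)
…
n=59: window = (9, 5, 3)
n=60: window = (5, 3, 6)
n=61: window = (3, 6, 8)
window at n=61 equals window at n=0 → period = 61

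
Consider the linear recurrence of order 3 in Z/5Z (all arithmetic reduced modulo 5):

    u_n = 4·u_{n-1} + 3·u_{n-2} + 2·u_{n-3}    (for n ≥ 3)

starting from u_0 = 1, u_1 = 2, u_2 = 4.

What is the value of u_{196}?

4

u_3 = 4·4 + 3·2 + 2·1 = 4
u_4 = 4·4 + 3·4 + 2·2 = 2
u_5 = 4·2 + 3·4 + 2·4 = 3
u_6 = 4·3 + 3·2 + 2·4 = 1
u_7 = 4·1 + 3·3 + 2·2 = 2
u_8 = 4·2 + 3·1 + 2·3 = 2
u_9 = 4·2 + 3·2 + 2·1 = 1
u_10 = 4·1 + 3·2 + 2·2 = 4
u_11 = 4·4 + 3·1 + 2·2 = 3
u_12 = 4·3 + 3·4 + 2·1 = 1
u_13 = 4·1 + 3·3 + 2·4 = 1
u_14 = 4·1 + 3·1 + 2·3 = 3
u_15 = 4·3 + 3·1 + 2·1 = 2
u_16 = 4·2 + 3·3 + 2·1 = 4
u_17 = 4·4 + 3·2 + 2·3 = 3
u_18 = 4·3 + 3·4 + 2·2 = 3
u_19 = 4·3 + 3·3 + 2·4 = 4
u_20 = 4·4 + 3·3 + 2·3 = 1
u_21 = 4·1 + 3·4 + 2·3 = 2
u_22 = 4·2 + 3·1 + 2·4 = 4
(u_20, u_21, u_22) = (1, 2, 4) = (u_0, u_1, u_2), so the sequence has period 20.
196 ≡ 16 (mod 20), hence u_196 = u_16 = 4.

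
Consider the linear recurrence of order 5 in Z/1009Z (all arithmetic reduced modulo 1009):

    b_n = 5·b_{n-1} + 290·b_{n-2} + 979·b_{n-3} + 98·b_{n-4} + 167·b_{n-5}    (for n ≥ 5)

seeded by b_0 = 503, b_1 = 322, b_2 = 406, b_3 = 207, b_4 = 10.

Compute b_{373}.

892

b_5 = 5·10 + 290·207 + 979·406 + 98·322 + 167·503 = 1008
b_6 = 5·1008 + 290·10 + 979·207 + 98·406 + 167·322 = 446
b_7 = 5·446 + 290·1008 + 979·10 + 98·207 + 167·406 = 936
b_8 = 5·936 + 290·446 + 979·1008 + 98·10 + 167·207 = 87
b_9 = 5·87 + 290·936 + 979·446 + 98·1008 + 167·10 = 754
b_10 = 5·754 + 290·87 + 979·936 + 98·446 + 167·1008 = 65
Continuing the recurrence:
  b_11 = 174;  b_12 = 498;  b_13 = 179;  b_14 = 962;  b_15 = 66;  b_16 = 670
  b_17 = 501;  b_18 = 150;  b_19 = 452;  b_20 = 458;  b_21 = 275;  b_22 = 49
  b_23 = 395;  b_24 = 160;  b_25 = 381;  b_26 = 408;  b_27 = 246;  b_28 = 73
  b_29 = 425;  b_30 = 464;  b_31 = 707;  b_32 = 33;  b_33 = 938;  b_34 = 525
  b_35 = 685;  b_36 = 624;  b_37 = 935;  b_38 = 860;  b_39 = 872;  b_40 = 684
  b_41 = 540;  b_42 = 626;  b_43 = 1;  b_44 = 635;  b_45 = 483;  b_46 = 48
  b_47 = 893;  b_48 = 707;  b_49 = 754;  b_50 = 999;  b_51 = 320;  b_52 = 769
  b_53 = 332;  b_54 = 984;  b_55 = 866;  b_56 = 896;  b_57 = 612;  b_58 = 331
  b_59 = 878;  b_60 = 651;  b_61 = 476;  b_62 = 808;  b_63 = 522;  b_64 = 213
  b_65 = 41;  b_66 = 164;  b_67 = 702;  b_68 = 484;  b_69 = 527;  b_70 = 567
  b_71 = 214;  b_72 = 557;  b_73 = 707;  b_74 = 529;  b_75 = 899;  b_76 = 1003
  b_77 = 488;  b_78 = 363;  b_79 = 107;  b_80 = 568;  b_81 = 181;  b_82 = 1001
  b_83 = 572;  b_84 = 31;  b_85 = 385;  b_86 = 1000;  b_87 = 928;  b_88 = 250
  b_89 = 757;  b_90 = 868;  b_91 = 84;  b_92 = 261;  b_93 = 535;  b_94 = 772
  b_95 = 659;  b_96 = 499;  b_97 = 86;  b_98 = 788;  b_99 = 571;  b_100 = 294
  b_101 = 84;  b_102 = 714;  b_103 = 828;  b_104 = 888;  b_105 = 977;  b_106 = 703
  b_107 = 483;  b_108 = 693;  b_109 = 220;  b_110 = 898;  b_111 = 345;  b_112 = 520
  b_113 = 102;  b_114 = 337;  b_115 = 668;  b_116 = 749;  b_117 = 662;  b_118 = 308
  b_119 = 183;  b_120 = 56;  b_121 = 990;  b_122 = 43;  b_123 = 846;  b_124 = 851
  b_125 = 518;  b_126 = 34;  b_127 = 32;  b_128 = 207;  b_129 = 376;  b_130 = 447
  b_131 = 871;  b_132 = 12;  b_133 = 894;  b_134 = 635;  b_135 = 320;  b_136 = 845
  b_137 = 97;  b_138 = 476;  b_139 = 296;  b_140 = 430;  b_141 = 333;  b_142 = 730
  b_143 = 74;  b_144 = 33;  b_145 = 242;  b_146 = 505;  b_147 = 86;  b_148 = 835
  b_149 = 814;  b_150 = 574;  b_151 = 916;  b_152 = 652;  b_153 = 703;  b_154 = 119
  b_155 = 228;  b_156 = 367;  b_157 = 3;  b_158 = 634;  b_159 = 941;  b_160 = 177
  b_161 = 521;  b_162 = 555;  b_163 = 564;  b_164 = 762;  b_165 = 276;  b_166 = 750
  b_167 = 24;  b_168 = 838;  b_169 = 683;  b_170 = 49;  b_171 = 95;  b_172 = 616
  b_173 = 943;  b_174 = 704;  b_175 = 546;  b_176 = 565;  b_177 = 343;  b_178 = 310
  b_179 = 878;  b_180 = 500;  b_181 = 441;  b_182 = 672;  b_183 = 805;  b_184 = 908
  b_185 = 479;  b_186 = 675;  b_187 = 432;  b_188 = 332;  b_189 = 550;  b_190 = 143
  b_191 = 598;  b_192 = 461;  b_193 = 277;  b_194 = 10;  b_195 = 712;  b_196 = 925
  b_197 = 130;  b_198 = 151;  b_199 = 422;  b_200 = 313;  b_201 = 74;  b_202 = 971
  b_203 = 760;  b_204 = 898;  b_205 = 6;  b_206 = 88;  b_207 = 996;  b_208 = 57
  b_209 = 142;  b_210 = 13;  b_211 = 489;  b_212 = 325;  b_213 = 1004;  b_214 = 616
  b_215 = 604;  b_216 = 695;  b_217 = 32;  b_218 = 963;  b_219 = 932;  b_220 = 925
  b_221 = 967;  b_222 = 774;  b_223 = 171;  b_224 = 657;  b_225 = 412;  b_226 = 12
  b_227 = 659;  b_228 = 584;  b_229 = 705;  b_230 = 106;  b_231 = 787;  b_232 = 199
  b_233 = 162;  b_234 = 584;  b_235 = 525;  b_236 = 221;  b_237 = 297;  b_238 = 923
  b_239 = 14;  b_240 = 887;  b_241 = 404;  b_242 = 328;  b_243 = 498;  b_244 = 197
  b_245 = 406;  b_246 = 554;  b_247 = 236;  b_248 = 891;  b_249 = 819;  b_250 = 133
  b_251 = 175;  b_252 = 345;  b_253 = 69;  b_254 = 774;  b_255 = 423;  b_256 = 984
  b_257 = 244;  b_258 = 43;  b_259 = 277;  b_260 = 60;  b_261 = 195;  b_262 = 541
  b_263 = 972;  b_264 = 185;  b_265 = 68;  b_266 = 432;  b_267 = 133;  b_268 = 650
  b_269 = 834;  b_270 = 212;  b_271 = 853;  b_272 = 511;  b_273 = 986;  b_274 = 19
  b_275 = 229;  b_276 = 92;  b_277 = 51;  b_278 = 933;  b_279 = 941;  b_280 = 142
  b_281 = 605;  b_282 = 900;  b_283 = 948;  b_284 = 927;  b_285 = 571;  b_286 = 628
  b_287 = 704;  b_288 = 955;  b_289 = 289;  b_290 = 486;  b_291 = 397;  b_292 = 335
  b_293 = 449;  b_294 = 747;  b_295 = 794;  b_296 = 532;  b_297 = 694;  b_298 = 608
  b_299 = 418;  b_300 = 273;  b_301 = 879;  b_302 = 311;  b_303 = 292;  b_304 = 400
  b_305 = 220;  b_306 = 64;  b_307 = 494;  b_308 = 485;  b_309 = 55;  b_310 = 614
  b_311 = 3;  b_312 = 726;  b_313 = 826;  b_314 = 408;  b_315 = 761;  b_316 = 491
  b_317 = 414;  b_318 = 892;  b_319 = 254;  b_320 = 973;  b_321 = 786;  b_322 = 155
  b_323 = 51;  b_324 = 984;  b_325 = 311;  b_326 = 994;  b_327 = 668;  b_328 = 772
  b_329 = 335;  b_330 = 705;  b_331 = 223;  b_332 = 316;  b_333 = 9;  b_334 = 158
  b_335 = 321;  b_336 = 338;  b_337 = 416;  b_338 = 503;  b_339 = 338;  b_340 = 840
  b_341 = 706;  b_342 = 588;  b_343 = 941;  b_344 = 201;  b_345 = 574;  b_346 = 602
  b_347 = 704;  b_348 = 719;  b_349 = 21;  b_350 = 298;  b_351 = 150;  b_352 = 122
  b_353 = 906;  b_354 = 518;  b_355 = 229;  b_356 = 760;  b_357 = 374;  b_358 = 749
  b_359 = 589;  b_360 = 796;  b_361 = 75;  b_362 = 291;  b_363 = 510;  b_364 = 739
  b_365 = 627;  b_366 = 19;  b_367 = 28;  b_368 = 145;  b_369 = 415;  b_370 = 524
  b_371 = 430
b_372 = 5·430 + 290·524 + 979·415 + 98·145 + 167·28 = 115
b_373 = 5·115 + 290·430 + 979·524 + 98·415 + 167·145 = 892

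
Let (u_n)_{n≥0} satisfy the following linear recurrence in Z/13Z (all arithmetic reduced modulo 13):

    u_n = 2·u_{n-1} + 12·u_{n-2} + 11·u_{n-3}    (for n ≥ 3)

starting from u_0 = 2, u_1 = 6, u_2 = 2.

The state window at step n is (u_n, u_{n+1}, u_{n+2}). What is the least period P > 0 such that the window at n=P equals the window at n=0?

2196

n=0: window = (2, 6, 2)
n=1: window = (6, 2, 7)
n=2: window = (2, 7, 0)
n=3: window = (7, 0, 2)
n=4: window = (0, 2, 3)
n=5: window = (2, 3, 4)
n=6: window = (3, 4, 1)
n=7: window = (4, 1, 5)
n=8: window = (1, 5, 1)
n=9: window = (5, 1, 8)
n=10: window = (1, 8, 5)
n=11: window = (8, 5, 0)
n=12: window = (5, 0, 5)
n=13: window = (0, 5, 0)
n=14: window = (5, 0, 8)
n=15: window = (0, 8, 6)
n=16: window = (8, 6, 4)
n=17: window = (6, 4, 12)
n=18: window = (4, 12, 8)
n=19: window = (12, 8, 9)
n=20: window = (8, 9, 12)
n=21: window = (9, 12, 12)
n=22: window = (12, 12, 7)
n=23: window = (12, 7, 4)
n=24: window = (7, 4, 3)
n=25: window = (4, 3, 1)
n=26: window = (3, 1, 4)
n=27: window = (1, 4, 1)
n=28: window = (4, 1, 9)
n=29: window = (1, 9, 9)
n=30: window = (9, 9, 7)
n=31: window = (9, 7, 0)
n=32: window = (7, 0, 1)
n=33: window = (0, 1, 1)
n=34: window = (1, 1, 1)
n=35: window = (1, 1, 12)
n=36: window = (1, 12, 8)
n=37: window = (12, 8, 2)
n=38: window = (8, 2, 11)
n=39: window = (2, 11, 4)
n=40: window = (11, 4, 6)
…
n=2194: window = (10, 4, 2)
n=2195: window = (4, 2, 6)
n=2196: window = (2, 6, 2)
window at n=2196 equals window at n=0 → period = 2196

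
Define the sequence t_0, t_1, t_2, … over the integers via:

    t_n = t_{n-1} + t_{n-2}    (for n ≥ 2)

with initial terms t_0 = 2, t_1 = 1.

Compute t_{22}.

39603

t_2 = 1·1 + 1·2 = 3
t_3 = 1·3 + 1·1 = 4
t_4 = 1·4 + 1·3 = 7
t_5 = 1·7 + 1·4 = 11
t_6 = 1·11 + 1·7 = 18
t_7 = 1·18 + 1·11 = 29
t_8 = 1·29 + 1·18 = 47
t_9 = 1·47 + 1·29 = 76
t_10 = 1·76 + 1·47 = 123
t_11 = 1·123 + 1·76 = 199
t_12 = 1·199 + 1·123 = 322
t_13 = 1·322 + 1·199 = 521
t_14 = 1·521 + 1·322 = 843
t_15 = 1·843 + 1·521 = 1364
t_16 = 1·1364 + 1·843 = 2207
t_17 = 1·2207 + 1·1364 = 3571
t_18 = 1·3571 + 1·2207 = 5778
t_19 = 1·5778 + 1·3571 = 9349
t_20 = 1·9349 + 1·5778 = 15127
t_21 = 1·15127 + 1·9349 = 24476
t_22 = 1·24476 + 1·15127 = 39603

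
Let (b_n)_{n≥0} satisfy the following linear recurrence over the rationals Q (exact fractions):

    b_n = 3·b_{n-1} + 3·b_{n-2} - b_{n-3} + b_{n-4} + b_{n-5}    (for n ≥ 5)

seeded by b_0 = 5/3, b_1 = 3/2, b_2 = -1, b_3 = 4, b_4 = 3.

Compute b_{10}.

b_5 = 3·3 + 3·4 + -1·-1 + 1·3/2 + 1·5/3 = 151/6
b_6 = 3·151/6 + 3·3 + -1·4 + 1·-1 + 1·3/2 = 81
b_7 = 3·81 + 3·151/6 + -1·3 + 1·4 + 1·-1 = 637/2
b_8 = 3·637/2 + 3·81 + -1·151/6 + 1·3 + 1·4 = 3541/3
b_9 = 3·3541/3 + 3·637/2 + -1·81 + 1·151/6 + 1·3 = 13331/3
b_10 = 3·13331/3 + 3·3541/3 + -1·637/2 + 1·81 + 1·151/6 = 49979/3

49979/3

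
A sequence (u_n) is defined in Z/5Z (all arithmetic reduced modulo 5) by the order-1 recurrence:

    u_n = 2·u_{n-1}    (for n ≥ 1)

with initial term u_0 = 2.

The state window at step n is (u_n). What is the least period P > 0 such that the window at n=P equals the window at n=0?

n=0: window = (2)
n=1: window = (4)
n=2: window = (3)
n=3: window = (1)
n=4: window = (2)
window at n=4 equals window at n=0 → period = 4

4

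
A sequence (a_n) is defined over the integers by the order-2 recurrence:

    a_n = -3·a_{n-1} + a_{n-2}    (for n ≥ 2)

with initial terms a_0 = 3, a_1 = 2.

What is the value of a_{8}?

a_2 = -3·2 + 1·3 = -3
a_3 = -3·-3 + 1·2 = 11
a_4 = -3·11 + 1·-3 = -36
a_5 = -3·-36 + 1·11 = 119
a_6 = -3·119 + 1·-36 = -393
a_7 = -3·-393 + 1·119 = 1298
a_8 = -3·1298 + 1·-393 = -4287

-4287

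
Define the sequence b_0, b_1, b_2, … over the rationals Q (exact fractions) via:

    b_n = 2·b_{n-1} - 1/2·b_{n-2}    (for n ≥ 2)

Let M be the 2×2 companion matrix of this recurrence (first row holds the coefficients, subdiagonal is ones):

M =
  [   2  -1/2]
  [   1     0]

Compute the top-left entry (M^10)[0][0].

(M^10)[0][0] is the top entry after applying M 10 times to the unit state (1, 0). Equivalently it is h_{11} for the auxiliary sequence (h_n) obeying the same recurrence with h_1 = 1 and h_i = 0 for 0 ≤ i < 1:
h_2 = 2·1 + -1/2·0 = 2
h_3 = 2·2 + -1/2·1 = 7/2
h_4 = 2·7/2 + -1/2·2 = 6
h_5 = 2·6 + -1/2·7/2 = 41/4
h_6 = 2·41/4 + -1/2·6 = 35/2
h_7 = 2·35/2 + -1/2·41/4 = 239/8
h_8 = 2·239/8 + -1/2·35/2 = 51
h_9 = 2·51 + -1/2·239/8 = 1393/16
h_10 = 2·1393/16 + -1/2·51 = 1189/8
h_11 = 2·1189/8 + -1/2·1393/16 = 8119/32

8119/32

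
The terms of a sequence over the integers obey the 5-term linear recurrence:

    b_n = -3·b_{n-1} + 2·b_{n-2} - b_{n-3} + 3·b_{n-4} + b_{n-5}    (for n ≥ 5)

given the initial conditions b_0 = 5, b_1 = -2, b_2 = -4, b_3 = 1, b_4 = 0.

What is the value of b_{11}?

17932

b_5 = -3·0 + 2·1 + -1·-4 + 3·-2 + 1·5 = 5
b_6 = -3·5 + 2·0 + -1·1 + 3·-4 + 1·-2 = -30
b_7 = -3·-30 + 2·5 + -1·0 + 3·1 + 1·-4 = 99
b_8 = -3·99 + 2·-30 + -1·5 + 3·0 + 1·1 = -361
b_9 = -3·-361 + 2·99 + -1·-30 + 3·5 + 1·0 = 1326
b_10 = -3·1326 + 2·-361 + -1·99 + 3·-30 + 1·5 = -4884
b_11 = -3·-4884 + 2·1326 + -1·-361 + 3·99 + 1·-30 = 17932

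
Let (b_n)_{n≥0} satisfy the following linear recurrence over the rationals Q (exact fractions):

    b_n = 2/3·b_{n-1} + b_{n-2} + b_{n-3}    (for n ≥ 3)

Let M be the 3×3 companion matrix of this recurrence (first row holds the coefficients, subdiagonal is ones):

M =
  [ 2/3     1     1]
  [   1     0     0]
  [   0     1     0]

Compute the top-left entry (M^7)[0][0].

38927/2187

(M^7)[0][0] is the top entry after applying M 7 times to the unit state (1, 0, 0). Equivalently it is h_{9} for the auxiliary sequence (h_n) obeying the same recurrence with h_2 = 1 and h_i = 0 for 0 ≤ i < 2:
h_3 = 2/3·1 + 1·0 + 1·0 = 2/3
h_4 = 2/3·2/3 + 1·1 + 1·0 = 13/9
h_5 = 2/3·13/9 + 1·2/3 + 1·1 = 71/27
h_6 = 2/3·71/27 + 1·13/9 + 1·2/3 = 313/81
h_7 = 2/3·313/81 + 1·71/27 + 1·13/9 = 1616/243
h_8 = 2/3·1616/243 + 1·313/81 + 1·71/27 = 7966/729
h_9 = 2/3·7966/729 + 1·1616/243 + 1·313/81 = 38927/2187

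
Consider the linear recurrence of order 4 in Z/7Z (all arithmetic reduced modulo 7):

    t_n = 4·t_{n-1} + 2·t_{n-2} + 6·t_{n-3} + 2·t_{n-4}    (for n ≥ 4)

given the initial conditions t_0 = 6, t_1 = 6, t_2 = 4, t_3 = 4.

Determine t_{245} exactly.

1

t_4 = 4·4 + 2·4 + 6·6 + 2·6 = 2
t_5 = 4·2 + 2·4 + 6·4 + 2·6 = 3
t_6 = 4·3 + 2·2 + 6·4 + 2·4 = 6
t_7 = 4·6 + 2·3 + 6·2 + 2·4 = 1
t_8 = 4·1 + 2·6 + 6·3 + 2·2 = 3
t_9 = 4·3 + 2·1 + 6·6 + 2·3 = 0
Continuing the recurrence:
  t_10 = 3;  t_11 = 4;  t_12 = 0;  t_13 = 5;  t_14 = 1;  t_15 = 1
  t_16 = 1;  t_17 = 1;  t_18 = 0;  t_19 = 3;  t_20 = 6;  t_21 = 4
  t_22 = 4;  t_23 = 3;  t_24 = 0;  t_25 = 3;  t_26 = 3;  t_27 = 3
  t_28 = 1;  t_29 = 6;  t_30 = 1;  t_31 = 0;  t_32 = 5;  t_33 = 3
  t_34 = 3;  t_35 = 6;  t_36 = 2;  t_37 = 2;  t_38 = 5;  t_39 = 6
  t_40 = 1;  t_41 = 1;  t_42 = 3;  t_43 = 4;  t_44 = 2;  t_45 = 1
  t_46 = 3;  t_47 = 6;  t_48 = 5;  t_49 = 3;  t_50 = 1;  t_51 = 3
  t_52 = 0;  t_53 = 4;  t_54 = 1;  t_55 = 4;  t_56 = 0;  t_57 = 1
  t_58 = 2;  t_59 = 4;  t_60 = 5;  t_61 = 0;  t_62 = 3;  t_63 = 1
  t_64 = 6;  t_65 = 2;  t_66 = 4;  t_67 = 2;  t_68 = 5;  t_69 = 3
  t_70 = 0;  t_71 = 5;  t_72 = 6;  t_73 = 5;  t_74 = 6;  t_75 = 3
  t_76 = 3;  t_77 = 1;  t_78 = 5;  t_79 = 4;  t_80 = 3;  t_81 = 3
  t_82 = 3;  t_83 = 2;  t_84 = 3;  t_85 = 5;  t_86 = 2;  t_87 = 5
  t_88 = 4;  t_89 = 6;  t_90 = 3;  t_91 = 2;  t_92 = 2;  t_93 = 0
  t_94 = 1;  t_95 = 6;  t_96 = 2;  t_97 = 5;  t_98 = 6;  t_99 = 2
  t_100 = 5;  t_101 = 0;  t_102 = 6;  t_103 = 2;  t_104 = 2;  t_105 = 6
  t_106 = 3;  t_107 = 5;  t_108 = 3;  t_109 = 3;  t_110 = 5;  t_111 = 5
  t_112 = 5;  t_113 = 3;  t_114 = 6;  t_115 = 0;  t_116 = 5;  t_117 = 6
  t_118 = 4;  t_119 = 2;  t_120 = 6;  t_121 = 1;  t_122 = 1;  t_123 = 4
  t_124 = 1;  t_125 = 6;  t_126 = 3;  t_127 = 3;  t_128 = 0;  t_129 = 1
  t_130 = 0;  t_131 = 1;  t_132 = 3;  t_133 = 2;  t_134 = 6;  t_135 = 6
  t_136 = 5;  t_137 = 2;  t_138 = 3;  t_139 = 2;  t_140 = 1;  t_141 = 2
  t_142 = 0;  t_143 = 0;  t_144 = 0;  t_145 = 4;  t_146 = 2;  t_147 = 2
  t_148 = 1;  t_149 = 0;  t_150 = 4;  t_151 = 5;  t_152 = 2;  t_153 = 0
  t_154 = 0;  t_155 = 1;  t_156 = 1;  t_157 = 6;  t_158 = 4;  t_159 = 1
  t_160 = 1;  t_161 = 0;  t_162 = 2;  t_163 = 2;  t_164 = 0;  t_165 = 2
  t_166 = 3;  t_167 = 6;  t_168 = 0;  t_169 = 6;  t_170 = 3;  t_171 = 1
  t_172 = 4;  t_173 = 6;  t_174 = 2;  t_175 = 4;  t_176 = 1;  t_177 = 1
  t_178 = 6;  t_179 = 5;  t_180 = 5;  t_181 = 5;  t_182 = 2;  t_183 = 2
  t_184 = 3;  t_185 = 3;  t_186 = 6;  t_187 = 3;  t_188 = 6;  t_189 = 2
  t_190 = 1;  t_191 = 1;  t_192 = 2;  t_193 = 6;  t_194 = 1;  t_195 = 2
  t_196 = 1;  t_197 = 5;  t_198 = 1;  t_199 = 3;  t_200 = 4;  t_201 = 3
  t_202 = 5;  t_203 = 0;  t_204 = 1;  t_205 = 5;  t_206 = 4;  t_207 = 4
  t_208 = 0;  t_209 = 0;  t_210 = 4;  t_211 = 3;  t_212 = 6;  t_213 = 5
  t_214 = 2;  t_215 = 4;  t_216 = 6;  t_217 = 5;  t_218 = 4;  t_219 = 0
  t_220 = 1;  t_221 = 3;  t_222 = 1;  t_223 = 2;  t_224 = 2;  t_225 = 3
  t_226 = 2;  t_227 = 2;  t_228 = 6;  t_229 = 4;  t_230 = 2;  t_231 = 0
  t_232 = 5;  t_233 = 5;  t_234 = 6;  t_235 = 1;  t_236 = 0;  t_237 = 6
  t_238 = 0;  t_239 = 0;  t_240 = 1;  t_241 = 2;  t_242 = 3;  t_243 = 1
t_244 = 4·1 + 2·3 + 6·2 + 2·1 = 3
t_245 = 4·3 + 2·1 + 6·3 + 2·2 = 1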